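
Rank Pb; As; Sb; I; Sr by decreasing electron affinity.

I, Sb, As, Pb, Sr

As is in period 4, group 15; Sr is in period 5, group 2; Sb is in period 5, group 15; I is in period 5, group 17; Pb is in period 6, group 14.
EA tends to increase across a period and decrease down a group, though the pattern is less regular than for IE or radius.
These span different periods and groups, so the two trends combine.
Pb > Sr: the two effects oppose for this pair; the across-period effect wins (35 vs 5 kJ/mol).
As > Pb: both effects reinforce here, so As is clearly the higher of the two.
Sb > As: this pair runs against the simple trend — see the exception note.
I > Sb: I lies to the right of Sb in period 5, so the across-period effect alone puts I higher.
Note the exception: Sb has a higher electron affinity than As, contrary to the simple trend — both are half-filled np³, but the pairing/repulsion penalty for the added electron shrinks as the p orbitals become larger and more diffuse down the group, and for Sb that outweighs the weaker nuclear attraction.
For reference (kJ/mol): As 78, Sr 5, Sb 103, I 295, Pb 35.
So from highest to lowest: I > Sb > As > Pb > Sr.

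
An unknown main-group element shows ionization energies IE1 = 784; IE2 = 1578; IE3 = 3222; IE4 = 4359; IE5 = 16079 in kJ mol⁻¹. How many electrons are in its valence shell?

4

Look for the largest jump between consecutive ionization energies: IE5/IE4 ≈ 3.7, far larger than any earlier ratio.
That jump marks the point where a core electron is being removed. So the atom has 4 valence electrons.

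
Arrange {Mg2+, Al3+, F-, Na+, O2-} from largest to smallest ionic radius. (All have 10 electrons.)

O2-, F-, Na+, Mg2+, Al3+

All of these have 10 electrons, so size is governed by nuclear charge alone: the more protons, the stronger the pull on the same electron cloud, and the smaller the ion.
Nuclear charges: Al3+ (Z=13), Mg2+ (Z=12), Na+ (Z=11), F- (Z=9), O2- (Z=8).
Largest to smallest: O2- > F- > Na+ > Mg2+ > Al3+.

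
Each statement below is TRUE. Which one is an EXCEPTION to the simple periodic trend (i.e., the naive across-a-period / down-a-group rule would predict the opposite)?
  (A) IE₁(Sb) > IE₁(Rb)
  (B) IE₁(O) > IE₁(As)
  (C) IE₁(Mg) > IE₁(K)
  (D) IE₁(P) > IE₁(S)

(D)

The general trend: first ionisation energy increases across a period and decreases down a group.
(A) Sb (period 5, group 15) vs Rb (period 5, group 1): the stated order agrees with the simple trend.
(B) O (period 2, group 16) vs As (period 4, group 15): the stated order agrees with the simple trend.
(C) Mg (period 3, group 2) vs K (period 4, group 1): the stated order agrees with the simple trend.
(D) P (period 3, group 15) vs S (period 3, group 16): the stated order contradicts the simple trend.
The exception is (D): S (3p⁴) ionizes more easily than half-filled P (3p³) because the paired 3p electron in S is pushed out by e⁻–e⁻ repulsion.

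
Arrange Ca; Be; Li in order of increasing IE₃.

Ca < Li < Be

IE_3 is the cost of taking one more electron from the +2 cation: Ca²⁺ is the bare [Ar] core; Be²⁺ is the bare [He] core; Li²⁺ is already 1 electron into the core.
All of these are removing an electron from a noble-gas core or deeper; the smaller core (lower principal quantum number) is held far more tightly, and within a period the higher nuclear charge binds the same core more tightly.
Tabulated IE_3 (kJ/mol): Ca 4912, Be 14849, Li 11815.
Overall IE_3 order: Ca < Li < Be.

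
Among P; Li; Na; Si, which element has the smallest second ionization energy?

Consider each +1 ion: P⁺ still has 4 valence electrons; Li⁺ is the bare [He] core; Na⁺ is the bare [Ne] core; Si⁺ still has 3 valence electrons.
Pulling an electron out of a noble-gas core costs far more than removing a remaining valence electron, so Na and Li sit at the high end of IE_2.
Valence configurations: P⁺ [Ne]3s²3p², Si⁺ [Ne]3s²3p¹.
Approximate IE_2 values (kJ/mol): P 1907, Li 7298, Na 4562, Si 1577.
Overall IE_2 order: Si < P < Na < Li.

Si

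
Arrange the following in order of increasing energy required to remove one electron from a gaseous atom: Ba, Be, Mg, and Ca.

Ba < Ca < Mg < Be

Be is in period 2, group 2; Mg is in period 3, group 2; Ca is in period 4, group 2; Ba is in period 6, group 2.
IE₁ increases left→right with effective nuclear charge and decreases top→bottom as the valence shell moves farther out.
All are in group 2, so first ionization energy increases up the group.
So from lowest to highest: Ba < Ca < Mg < Be.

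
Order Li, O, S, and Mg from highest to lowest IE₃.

Li > Mg > O > S

After 2 electrons have been removed, what remains? Li²⁺ is already 1 electron into the core; O²⁺ still has 4 valence electrons; S²⁺ still has 4 valence electrons; Mg²⁺ is the bare [Ne] core.
Breaking into a closed-shell core is much more expensive than removing a leftover valence electron — Mg and Li have the largest IE_3 here.
Valence configurations: O²⁺ [He]2s²2p², S²⁺ [Ne]3s²3p².
The numbers (kJ/mol): Li 11815, O 5300, S 3357, Mg 7733.
Hence IE_3: S < O < Mg < Li.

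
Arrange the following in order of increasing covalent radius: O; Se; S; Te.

O < S < Se < Te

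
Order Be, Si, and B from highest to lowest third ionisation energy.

Be, B, Si

IE_3 is the cost of taking one more electron from the +2 cation: Be²⁺ is the bare [He] core; Si²⁺ still has 2 valence electrons; B²⁺ still has 1 valence electron.
Breaking into a closed-shell core is much more expensive than removing a leftover valence electron — Be has the largest IE_3 here.
Valence configurations: Si²⁺ [Ne]3s², B²⁺ [He]2s¹.
Approximate IE_3 values (kJ/mol): Be 14849, Si 3232, B 3660.
So the third ionization energies run Si < B < Be.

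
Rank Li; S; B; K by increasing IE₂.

S < B < K < Li

After 1 electron has been removed, what remains? Li⁺ is the bare [He] core; S⁺ still has 5 valence electrons; B⁺ still has 2 valence electrons; K⁺ is the bare [Ar] core.
Breaking into a closed-shell core is much more expensive than removing a leftover valence electron — K and Li have the largest IE_2 here.
Valence configurations: S⁺ [Ne]3s²3p³, B⁺ [He]2s².
Approximate IE_2 values (kJ/mol): Li 7298, S 2252, B 2427, K 3052.
Overall IE_2 order: S < B < K < Li.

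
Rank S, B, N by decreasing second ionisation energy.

The second ionization energy removes an electron from the +1 ion. For each element: S⁺ still has 5 valence electrons; B⁺ still has 2 valence electrons; N⁺ still has 4 valence electrons.
All are still removing valence electrons, so compare the +1 ions as you would atoms: IE_2 generally rises across a period (higher Z_eff) and falls down a group (larger shell), subject to the usual subshell exceptions.
Valence configurations: S⁺ [Ne]3s²3p³, B⁺ [He]2s², N⁺ [He]2s²2p².
Tabulated IE_2 (kJ/mol): S 2252, B 2427, N 2856.
Overall IE_2 order: S < B < N.

N, B, S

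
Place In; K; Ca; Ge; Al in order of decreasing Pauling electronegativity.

Al is in period 3, group 13; K is in period 4, group 1; Ca is in period 4, group 2; Ge is in period 4, group 14; In is in period 5, group 13.
Atoms toward the upper right of the periodic table pull bonding electrons most strongly.
Neither a single period nor a single group — weigh both effects.
Ca > K: both are in period 4; the period trend gives Ca the larger value.
Al > Ca: both effects reinforce here, so Al is clearly the higher of the two.
In > Al: this pair runs against the simple trend — see the exception note.
Ge > In: both effects reinforce here, so Ge is clearly the higher of the two.
Note the exception: In has a higher electronegativity than Al, contrary to the simple trend — poor shielding by filled d (and f) subshells raises the heavier element's effective nuclear charge more than the simple down-group trend predicts.
Approximate values (Pauling): Al 1.61, K 0.82, Ca 1.00, Ge 2.01, In 1.78.
So from highest to lowest: Ge > In > Al > Ca > K.

Ge, In, Al, Ca, K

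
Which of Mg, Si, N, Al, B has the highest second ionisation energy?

After 1 electron has been removed, what remains? Mg⁺ still has 1 valence electron; Si⁺ still has 3 valence electrons; N⁺ still has 4 valence electrons; Al⁺ still has 2 valence electrons; B⁺ still has 2 valence electrons.
All are still removing valence electrons, so compare the +1 ions as you would atoms: IE_2 generally rises across a period (higher Z_eff) and falls down a group (larger shell), subject to the usual subshell exceptions.
Valence configurations: Mg⁺ [Ne]3s¹, Si⁺ [Ne]3s²3p¹, N⁺ [He]2s²2p², Al⁺ [Ne]3s², B⁺ [He]2s².
Si⁺ loses a lone 3p electron whereas Al⁺ must break into a filled 3s² pair, so IE_2(Al) > IE_2(Si) even though Si has the higher nuclear charge.
The numbers (kJ/mol): Mg 1451, Si 1577, N 2856, Al 1817, B 2427.
So the second ionization energies run Mg < Si < Al < B < N.

N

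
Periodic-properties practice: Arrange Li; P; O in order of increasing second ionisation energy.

After 1 electron has been removed, what remains? Li⁺ is the bare [He] core; P⁺ still has 4 valence electrons; O⁺ still has 5 valence electrons.
Core electrons are held far more tightly than valence electrons, so Li tops the IE_2 order.
Valence configurations: P⁺ [Ne]3s²3p², O⁺ [He]2s²2p³.
The numbers (kJ/mol): Li 7298, P 1907, O 3388.
Putting it together, IE_2: P < O < Li.

P < O < Li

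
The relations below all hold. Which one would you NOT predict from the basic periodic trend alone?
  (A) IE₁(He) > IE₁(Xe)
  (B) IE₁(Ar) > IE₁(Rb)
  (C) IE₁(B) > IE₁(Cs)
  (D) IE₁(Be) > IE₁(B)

(D)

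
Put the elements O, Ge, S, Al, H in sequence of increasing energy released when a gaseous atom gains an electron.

Al < H < Ge < O < S

H is in period 1, group 1; O is in period 2, group 16; Al is in period 3, group 13; S is in period 3, group 16; Ge is in period 4, group 14.
Electron affinity generally becomes more exothermic across a period toward the halogens and less exothermic down a group.
Neither a single period nor a single group — weigh both effects.
H > Al: the two effects oppose for this pair; the down-group effect wins (73 vs 42 kJ/mol).
Ge > H: the two effects oppose for this pair; the across-period effect wins (119 vs 73 kJ/mol).
O > Ge: both effects reinforce here, so O is clearly the higher of the two.
S > O: this pair runs against the simple trend — see the exception note.
Note the exception: S has a higher electron affinity than O, contrary to the simple trend — the compact 2p subshell of O repels the added electron more than S's larger 3p does.
Approximate values (kJ/mol): H 73, O 141, Al 42, S 200, Ge 119.
So from lowest to highest: Al < H < Ge < O < S.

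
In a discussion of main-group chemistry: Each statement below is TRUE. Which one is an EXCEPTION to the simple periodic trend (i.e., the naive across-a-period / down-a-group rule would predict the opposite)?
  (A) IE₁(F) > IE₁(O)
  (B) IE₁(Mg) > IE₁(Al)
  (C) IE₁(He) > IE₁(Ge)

(B)

The general trend: first ionisation energy increases across a period and decreases down a group.
(A) F (period 2, group 17) vs O (period 2, group 16): the stated order agrees with the simple trend.
(B) Mg (period 3, group 2) vs Al (period 3, group 13): the stated order contradicts the simple trend.
(C) He (period 1, group 18) vs Ge (period 4, group 14): the stated order agrees with the simple trend.
The exception is (B): Al's single 3p electron is easier to remove than one from Mg's filled 3s².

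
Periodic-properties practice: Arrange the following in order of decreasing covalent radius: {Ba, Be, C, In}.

Ba > In > Be > C

Moving right in a period, electrons are added to the same shell under a stronger nuclear pull, so atoms get smaller; moving down, a new shell is opened and atoms get larger.
Here both period and group differ, so the two effects have to be weighed against each other.
Be > C: Be lies to the left of C in period 2, so the across-period effect alone puts Be larger.
In > Be: period and group pull opposite ways; the down-group shift dominates (142 vs 102 pm).
Ba > In: both effects reinforce here, so Ba is clearly the larger of the two.
Tabulated atomic radius (pm): Be 102, C 75, In 142, Ba 196.
So from largest to smallest: Ba > In > Be > C.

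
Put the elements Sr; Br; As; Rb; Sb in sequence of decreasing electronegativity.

Smaller atoms with higher effective nuclear charge are more electronegative.
Here both period and group differ, so the two effects have to be weighed against each other.
Sr > Rb: Sr lies to the right of Rb in period 5, so the across-period effect alone puts Sr higher.
Sb > Sr: Sb lies to the right of Sr in period 5, so the across-period effect alone puts Sb higher.
As > Sb: they share group 15; the group trend gives As the larger value.
Br > As: Br lies to the right of As in period 4, so the across-period effect alone puts Br higher.
For reference (Pauling): As 2.18, Br 2.96, Rb 0.82, Sr 0.95, Sb 2.05.
So from highest to lowest: Br > As > Sb > Sr > Rb.

Br > As > Sb > Sr > Rb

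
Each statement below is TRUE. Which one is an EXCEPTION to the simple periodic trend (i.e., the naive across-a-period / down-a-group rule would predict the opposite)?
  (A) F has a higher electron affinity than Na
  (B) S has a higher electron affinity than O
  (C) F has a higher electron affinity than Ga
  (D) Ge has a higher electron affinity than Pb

(B)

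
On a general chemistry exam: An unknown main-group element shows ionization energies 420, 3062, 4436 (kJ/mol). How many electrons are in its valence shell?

Look for the largest jump between consecutive ionization energies: IE2/IE1 ≈ 7.3, far larger than any earlier ratio.
That jump marks the point where a core electron is being removed. So the atom has 1 valence electron.

1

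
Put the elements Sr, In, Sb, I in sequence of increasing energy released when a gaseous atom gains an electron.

Electron affinity generally becomes more exothermic across a period toward the halogens and less exothermic down a group.
All lie in period 5, so electron affinity increases left to right.
So from lowest to highest: Sr < In < Sb < I.

Sr < In < Sb < I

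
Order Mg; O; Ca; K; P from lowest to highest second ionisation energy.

Ca < Mg < P < K < O

Consider each +1 ion: Mg⁺ still has 1 valence electron; O⁺ still has 5 valence electrons; Ca⁺ still has 1 valence electron; K⁺ is the bare [Ar] core; P⁺ still has 4 valence electrons.
Usually core removal costs more than valence removal, but here the competition is close: a tightly held n=2 valence electron can cost more to remove than an n=3 core electron, so the actual values have to decide it.
Valence configurations: Mg⁺ [Ne]3s¹, O⁺ [He]2s²2p³, Ca⁺ [Ar]4s¹, P⁺ [Ne]3s²3p².
Approximate IE_2 values (kJ/mol): Mg 1451, O 3388, Ca 1145, K 3052, P 1907.
So the second ionization energies run Ca < Mg < P < K < O.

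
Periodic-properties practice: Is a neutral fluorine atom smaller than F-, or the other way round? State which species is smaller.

F

Forming F- adds 1 electron to F. More electron–electron repulsion in the same shell, with unchanged nuclear charge, lets the cloud expand.
An anion is larger than its parent atom: F- > F.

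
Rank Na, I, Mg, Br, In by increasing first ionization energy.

Na < In < Mg < I < Br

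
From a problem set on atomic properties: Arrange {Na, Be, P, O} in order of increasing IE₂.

Be, P, O, Na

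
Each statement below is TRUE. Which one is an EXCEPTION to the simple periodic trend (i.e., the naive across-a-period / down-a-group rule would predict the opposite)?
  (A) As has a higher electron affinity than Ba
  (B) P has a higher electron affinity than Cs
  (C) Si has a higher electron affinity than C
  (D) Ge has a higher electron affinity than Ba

(C)

The general trend: electron affinity increases across a period and decreases down a group.
(A) As (period 4, group 15) vs Ba (period 6, group 2): the stated order agrees with the simple trend.
(B) P (period 3, group 15) vs Cs (period 6, group 1): the stated order agrees with the simple trend.
(C) Si (period 3, group 14) vs C (period 2, group 14): the stated order contradicts the simple trend.
(D) Ge (period 4, group 14) vs Ba (period 6, group 2): the stated order agrees with the simple trend.
The exception is (C): Si's larger, more diffuse 3p orbitals accept an added electron slightly more readily than C's compact 2p.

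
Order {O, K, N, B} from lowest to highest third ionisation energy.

B < K < N < O

Consider each +2 ion: O²⁺ still has 4 valence electrons; K²⁺ is already 1 electron into the core; N²⁺ still has 3 valence electrons; B²⁺ still has 1 valence electron.
Usually core removal costs more than valence removal, but here the competition is close: a tightly held n=2 valence electron can cost more to remove than an n=3 core electron, so the actual values have to decide it.
Valence configurations: O²⁺ [He]2s²2p², N²⁺ [He]2s²2p¹, B²⁺ [He]2s¹.
Tabulated IE_3 (kJ/mol): O 5300, K 4420, N 4578, B 3660.
Hence IE_3: B < K < N < O.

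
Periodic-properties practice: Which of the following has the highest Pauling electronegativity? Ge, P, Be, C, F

F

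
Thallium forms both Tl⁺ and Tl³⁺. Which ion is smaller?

Both ions have Z = 81 protons, but Tl³⁺ has lost more electrons, so its remaining electrons feel a larger effective nuclear charge per electron and are pulled in more tightly.
Higher positive charge → smaller ion, so Tl⁺ > Tl³⁺.

Tl³⁺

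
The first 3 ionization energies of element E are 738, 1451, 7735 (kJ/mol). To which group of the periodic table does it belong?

Look for the largest jump between consecutive ionization energies: IE3/IE2 ≈ 5.3, far larger than any earlier ratio.
That jump marks the point where a core electron is being removed. So the atom has 2 valence electrons.
A main-group element with 2 valence electrons is in group 2.

Group 2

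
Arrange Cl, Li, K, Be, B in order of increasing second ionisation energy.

IE_2 is the cost of taking one more electron from the +1 cation: Cl⁺ still has 6 valence electrons; Li⁺ is the bare [He] core; K⁺ is the bare [Ar] core; Be⁺ still has 1 valence electron; B⁺ still has 2 valence electrons.
Core electrons are held far more tightly than valence electrons, so K and Li top the IE_2 order.
Valence configurations: Cl⁺ [Ne]3s²3p⁴, Be⁺ [He]2s¹, B⁺ [He]2s².
The numbers (kJ/mol): Cl 2298, Li 7298, K 3052, Be 1757, B 2427.
Hence IE_2: Be < Cl < B < K < Li.

Be < Cl < B < K < Li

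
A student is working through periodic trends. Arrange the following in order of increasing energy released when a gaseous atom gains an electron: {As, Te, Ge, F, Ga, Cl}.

F is in period 2, group 17; Cl is in period 3, group 17; Ga is in period 4, group 13; Ge is in period 4, group 14; As is in period 4, group 15; Te is in period 5, group 16.
Adding an electron releases more energy for atoms nearer the top right (short of the noble gases).
These span different periods and groups, so the two trends combine.
As > Ga: As lies to the right of Ga in period 4, so the across-period effect alone puts As higher.
Ge > As: this pair runs against the simple trend — see the exception note.
Te > Ge: the two effects oppose for this pair; the across-period effect wins (190 vs 119 kJ/mol).
F > Te: relative to Te, both the across-period and down-group shifts push F's electron affinity up.
Cl > F: this pair runs against the simple trend — see the exception note.
Note the exception: Ge has a higher electron affinity than As, contrary to the simple trend — adding an electron to As's half-filled 4p³ is unfavourable, so Ge (4p²) has the more exothermic EA.
Note the exception: Cl has a higher electron affinity than F, contrary to the simple trend — F's small 2p subshell makes the incoming electron feel strong e⁻–e⁻ repulsion, so Cl actually releases more energy on gaining an electron.
Tabulated electron affinity (kJ/mol): F 328, Cl 349, Ga 29, Ge 119, As 78, Te 190.
So from lowest to highest: Ga < As < Ge < Te < F < Cl.

Ga, As, Ge, Te, F, Cl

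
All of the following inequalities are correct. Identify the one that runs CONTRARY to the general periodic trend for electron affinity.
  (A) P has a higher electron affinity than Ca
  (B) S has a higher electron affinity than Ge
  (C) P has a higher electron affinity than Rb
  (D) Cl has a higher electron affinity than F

The general trend: electron affinity increases across a period and decreases down a group.
(A) P (period 3, group 15) vs Ca (period 4, group 2): the stated order agrees with the simple trend.
(B) S (period 3, group 16) vs Ge (period 4, group 14): the stated order agrees with the simple trend.
(C) P (period 3, group 15) vs Rb (period 5, group 1): the stated order agrees with the simple trend.
(D) Cl (period 3, group 17) vs F (period 2, group 17): the stated order contradicts the simple trend.
The exception is (D): F's small 2p subshell makes the incoming electron feel strong e⁻–e⁻ repulsion, so Cl actually releases more energy on gaining an electron.

(D)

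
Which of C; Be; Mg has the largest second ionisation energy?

C

Consider each +1 ion: C⁺ still has 3 valence electrons; Be⁺ still has 1 valence electron; Mg⁺ still has 1 valence electron.
All are still removing valence electrons, so compare the +1 ions as you would atoms: IE_2 generally rises across a period (higher Z_eff) and falls down a group (larger shell), subject to the usual subshell exceptions.
Valence configurations: C⁺ [He]2s²2p¹, Be⁺ [He]2s¹, Mg⁺ [Ne]3s¹.
The numbers (kJ/mol): C 2353, Be 1757, Mg 1451.
Hence IE_2: Mg < Be < C.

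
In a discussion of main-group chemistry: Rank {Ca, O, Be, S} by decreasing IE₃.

Be > O > Ca > S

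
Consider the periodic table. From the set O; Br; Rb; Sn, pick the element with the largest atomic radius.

Moving right in a period, electrons are added to the same shell under a stronger nuclear pull, so atoms get smaller; moving down, a new shell is opened and atoms get larger.
Here both period and group differ, so the two effects have to be weighed against each other.
Br > O: period and group pull opposite ways; the down-group shift dominates (114 vs 63 pm).
Sn > Br: relative to Br, both the across-period and down-group shifts push Sn's atomic radius up.
Rb > Sn: Rb lies to the left of Sn in period 5, so the across-period effect alone puts Rb larger.
For reference (pm): O 63, Br 114, Rb 210, Sn 140.
The largest atomic radius among these belongs to Rb.

Rb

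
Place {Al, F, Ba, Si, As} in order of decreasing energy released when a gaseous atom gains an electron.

F, Si, As, Al, Ba

Electron affinity generally becomes more exothermic across a period toward the halogens and less exothermic down a group.
These span different periods and groups, so the two trends combine.
Al > Ba: both effects reinforce here, so Al is clearly the higher of the two.
As > Al: period and group pull opposite ways; the across-period shift dominates (78 vs 42 kJ/mol).
Si > As: the two effects oppose for this pair; the down-group effect wins (134 vs 78 kJ/mol).
F > Si: both effects reinforce here, so F is clearly the higher of the two.
Tabulated electron affinity (kJ/mol): F 328, Al 42, Si 134, As 78, Ba 14.
So from highest to lowest: F > Si > As > Al > Ba.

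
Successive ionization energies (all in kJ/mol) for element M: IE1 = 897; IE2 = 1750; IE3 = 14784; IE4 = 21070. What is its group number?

Look for the largest jump between consecutive ionization energies: IE3/IE2 ≈ 8.4, far larger than any earlier ratio.
That jump marks the point where a core electron is being removed. So the atom has 2 valence electrons.
A main-group element with 2 valence electrons is in group 2.

Group 2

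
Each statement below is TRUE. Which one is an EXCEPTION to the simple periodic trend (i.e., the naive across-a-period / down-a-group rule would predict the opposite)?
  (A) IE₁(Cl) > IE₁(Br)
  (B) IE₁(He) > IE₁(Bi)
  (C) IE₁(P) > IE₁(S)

(C)

The general trend: IE₁ increases across a period and decreases down a group.
(A) Cl (period 3, group 17) vs Br (period 4, group 17): the stated order agrees with the simple trend.
(B) He (period 1, group 18) vs Bi (period 6, group 15): the stated order agrees with the simple trend.
(C) P (period 3, group 15) vs S (period 3, group 16): the stated order contradicts the simple trend.
The exception is (C): S (3p⁴) ionizes more easily than half-filled P (3p³) because the paired 3p electron in S is pushed out by e⁻–e⁻ repulsion.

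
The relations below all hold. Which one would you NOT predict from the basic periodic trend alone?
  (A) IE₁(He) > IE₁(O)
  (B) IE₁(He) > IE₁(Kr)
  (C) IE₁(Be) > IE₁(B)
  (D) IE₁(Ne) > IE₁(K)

(C)

The general trend: first ionization energy increases across a period and decreases down a group.
(A) He (period 1, group 18) vs O (period 2, group 16): the stated order agrees with the simple trend.
(B) He (period 1, group 18) vs Kr (period 4, group 18): the stated order agrees with the simple trend.
(C) Be (period 2, group 2) vs B (period 2, group 13): the stated order contradicts the simple trend.
(D) Ne (period 2, group 18) vs K (period 4, group 1): the stated order agrees with the simple trend.
The exception is (C): removing B's lone 2p electron is easier than breaking Be's filled 2s².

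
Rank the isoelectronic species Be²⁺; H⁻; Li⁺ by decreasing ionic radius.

H⁻ > Li⁺ > Be²⁺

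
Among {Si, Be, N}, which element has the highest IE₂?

Consider each +1 ion: Si⁺ still has 3 valence electrons; Be⁺ still has 1 valence electron; N⁺ still has 4 valence electrons.
All are still removing valence electrons, so compare the +1 ions as you would atoms: IE_2 generally rises across a period (higher Z_eff) and falls down a group (larger shell), subject to the usual subshell exceptions.
Valence configurations: Si⁺ [Ne]3s²3p¹, Be⁺ [He]2s¹, N⁺ [He]2s²2p².
The numbers (kJ/mol): Si 1577, Be 1757, N 2856.
Putting it together, IE_2: Si < Be < N.

N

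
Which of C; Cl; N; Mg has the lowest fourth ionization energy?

After 3 electrons have been removed, what remains? C³⁺ still has 1 valence electron; Cl³⁺ still has 4 valence electrons; N³⁺ still has 2 valence electrons; Mg³⁺ is already 1 electron into the core.
Breaking into a closed-shell core is much more expensive than removing a leftover valence electron — Mg has the largest IE_4 here.
Valence configurations: C³⁺ [He]2s¹, Cl³⁺ [Ne]3s²3p², N³⁺ [He]2s².
Approximate IE_4 values (kJ/mol): C 6223, Cl 5159, N 7475, Mg 10543.
Hence IE_4: Cl < C < N < Mg.

Cl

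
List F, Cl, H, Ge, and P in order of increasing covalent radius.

H, F, Cl, P, Ge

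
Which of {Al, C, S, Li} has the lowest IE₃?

Al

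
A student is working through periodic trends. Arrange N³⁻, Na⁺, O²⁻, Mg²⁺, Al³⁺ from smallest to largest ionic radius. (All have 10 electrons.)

All of these have 10 electrons, so size is governed by nuclear charge alone: the more protons, the stronger the pull on the same electron cloud, and the smaller the ion.
Nuclear charges: Al³⁺ (Z=13), Mg²⁺ (Z=12), Na⁺ (Z=11), O²⁻ (Z=8), N³⁻ (Z=7).
Smallest to largest: Al³⁺ < Mg²⁺ < Na⁺ < O²⁻ < N³⁻.

Al³⁺, Mg²⁺, Na⁺, O²⁻, N³⁻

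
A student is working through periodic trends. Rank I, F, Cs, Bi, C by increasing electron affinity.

Cs, Bi, C, I, F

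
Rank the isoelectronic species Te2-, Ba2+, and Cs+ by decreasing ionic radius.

All of these have 54 electrons, so size is governed by nuclear charge alone: the more protons, the stronger the pull on the same electron cloud, and the smaller the ion.
Nuclear charges: Ba2+ (Z=56), Cs+ (Z=55), Te2- (Z=52).
Largest to smallest: Te2- > Cs+ > Ba2+.

Te2- > Cs+ > Ba2+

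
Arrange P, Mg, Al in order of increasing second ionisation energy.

Mg < Al < P

Consider each +1 ion: P⁺ still has 4 valence electrons; Mg⁺ still has 1 valence electron; Al⁺ still has 2 valence electrons.
All are still removing valence electrons, so compare the +1 ions as you would atoms: IE_2 generally rises across a period (higher Z_eff) and falls down a group (larger shell), subject to the usual subshell exceptions.
Valence configurations: P⁺ [Ne]3s²3p², Mg⁺ [Ne]3s¹, Al⁺ [Ne]3s².
Tabulated IE_2 (kJ/mol): P 1907, Mg 1451, Al 1817.
Overall IE_2 order: Mg < Al < P.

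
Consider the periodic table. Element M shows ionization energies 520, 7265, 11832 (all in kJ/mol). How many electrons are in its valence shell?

Look for the largest jump between consecutive ionization energies: IE2/IE1 ≈ 14.0, far larger than any earlier ratio.
That jump marks the point where a core electron is being removed. So the atom has 1 valence electron.

1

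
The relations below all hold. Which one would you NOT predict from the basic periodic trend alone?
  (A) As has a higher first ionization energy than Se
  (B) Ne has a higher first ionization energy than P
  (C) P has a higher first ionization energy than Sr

(A)

The general trend: first ionization energy increases across a period and decreases down a group.
(A) As (period 4, group 15) vs Se (period 4, group 16): the stated order contradicts the simple trend.
(B) Ne (period 2, group 18) vs P (period 3, group 15): the stated order agrees with the simple trend.
(C) P (period 3, group 15) vs Sr (period 5, group 2): the stated order agrees with the simple trend.
The exception is (A): Se (4p⁴) ionizes more easily than half-filled As (4p³).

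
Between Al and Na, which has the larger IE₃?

Na

IE_3 is the cost of taking one more electron from the +2 cation: Al²⁺ still has 1 valence electron; Na²⁺ is already 1 electron into the core.
Core electrons are held far more tightly than valence electrons, so Na tops the IE_3 order.
Approximate IE_3 values (kJ/mol): Al 2745, Na 6910.
So the third ionization energies run Al < Na.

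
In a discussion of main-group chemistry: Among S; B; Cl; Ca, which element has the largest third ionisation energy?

Ca

After 2 electrons have been removed, what remains? S²⁺ still has 4 valence electrons; B²⁺ still has 1 valence electron; Cl²⁺ still has 5 valence electrons; Ca²⁺ is the bare [Ar] core.
Core electrons are held far more tightly than valence electrons, so Ca tops the IE_3 order.
Valence configurations: S²⁺ [Ne]3s²3p², B²⁺ [He]2s¹, Cl²⁺ [Ne]3s²3p³.
Approximate IE_3 values (kJ/mol): S 3357, B 3660, Cl 3822, Ca 4912.
Putting it together, IE_3: S < B < Cl < Ca.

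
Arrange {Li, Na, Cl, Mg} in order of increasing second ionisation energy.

Mg < Cl < Na < Li

The second ionization energy removes an electron from the +1 ion. For each element: Li⁺ is the bare [He] core; Na⁺ is the bare [Ne] core; Cl⁺ still has 6 valence electrons; Mg⁺ still has 1 valence electron.
Pulling an electron out of a noble-gas core costs far more than removing a remaining valence electron, so Na and Li sit at the high end of IE_2.
Valence configurations: Cl⁺ [Ne]3s²3p⁴, Mg⁺ [Ne]3s¹.
Tabulated IE_2 (kJ/mol): Li 7298, Na 4562, Cl 2298, Mg 1451.
Overall IE_2 order: Mg < Cl < Na < Li.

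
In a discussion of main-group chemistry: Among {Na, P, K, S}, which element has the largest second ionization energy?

Na

IE_2 is the cost of taking one more electron from the +1 cation: Na⁺ is the bare [Ne] core; P⁺ still has 4 valence electrons; K⁺ is the bare [Ar] core; S⁺ still has 5 valence electrons.
Breaking into a closed-shell core is much more expensive than removing a leftover valence electron — K and Na have the largest IE_2 here.
Valence configurations: P⁺ [Ne]3s²3p², S⁺ [Ne]3s²3p³.
The numbers (kJ/mol): Na 4562, P 1907, K 3052, S 2252.
Hence IE_2: P < S < K < Na.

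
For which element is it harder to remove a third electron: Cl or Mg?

Mg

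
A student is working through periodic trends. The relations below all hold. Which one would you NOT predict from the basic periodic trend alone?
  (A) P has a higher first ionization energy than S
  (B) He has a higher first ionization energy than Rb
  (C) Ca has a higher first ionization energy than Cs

(A)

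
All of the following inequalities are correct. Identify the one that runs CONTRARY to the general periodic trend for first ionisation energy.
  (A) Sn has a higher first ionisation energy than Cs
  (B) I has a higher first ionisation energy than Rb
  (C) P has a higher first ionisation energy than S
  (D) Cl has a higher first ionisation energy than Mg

The general trend: first ionisation energy increases across a period and decreases down a group.
(A) Sn (period 5, group 14) vs Cs (period 6, group 1): the stated order agrees with the simple trend.
(B) I (period 5, group 17) vs Rb (period 5, group 1): the stated order agrees with the simple trend.
(C) P (period 3, group 15) vs S (period 3, group 16): the stated order contradicts the simple trend.
(D) Cl (period 3, group 17) vs Mg (period 3, group 2): the stated order agrees with the simple trend.
The exception is (C): S (3p⁴) ionizes more easily than half-filled P (3p³) because the paired 3p electron in S is pushed out by e⁻–e⁻ repulsion.

(C)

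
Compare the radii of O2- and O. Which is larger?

Forming O2- adds 2 electrons to O. More electron–electron repulsion in the same shell, with unchanged nuclear charge, lets the cloud expand.
An anion is larger than its parent atom: O2- > O.

O2-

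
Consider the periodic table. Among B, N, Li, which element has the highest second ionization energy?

Li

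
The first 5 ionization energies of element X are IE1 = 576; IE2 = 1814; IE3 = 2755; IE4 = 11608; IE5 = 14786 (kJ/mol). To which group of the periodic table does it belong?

Look for the largest jump between consecutive ionization energies: IE4/IE3 ≈ 4.2, far larger than any earlier ratio.
That jump marks the point where a core electron is being removed. So the atom has 3 valence electrons.
A main-group element with 3 valence electrons is in group 13.

Group 13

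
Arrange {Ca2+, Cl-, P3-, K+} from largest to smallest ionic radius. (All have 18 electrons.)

All of these have 18 electrons, so size is governed by nuclear charge alone: the more protons, the stronger the pull on the same electron cloud, and the smaller the ion.
Nuclear charges: Ca2+ (Z=20), K+ (Z=19), Cl- (Z=17), P3- (Z=15).
Largest to smallest: P3- > Cl- > K+ > Ca2+.

P3- > Cl- > K+ > Ca2+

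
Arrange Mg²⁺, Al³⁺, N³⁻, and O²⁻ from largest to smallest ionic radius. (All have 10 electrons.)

N³⁻ > O²⁻ > Mg²⁺ > Al³⁺

All of these have 10 electrons, so size is governed by nuclear charge alone: the more protons, the stronger the pull on the same electron cloud, and the smaller the ion.
Nuclear charges: Al³⁺ (Z=13), Mg²⁺ (Z=12), O²⁻ (Z=8), N³⁻ (Z=7).
Largest to smallest: N³⁻ > O²⁻ > Mg²⁺ > Al³⁺.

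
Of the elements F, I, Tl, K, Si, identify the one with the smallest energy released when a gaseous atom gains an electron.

Tl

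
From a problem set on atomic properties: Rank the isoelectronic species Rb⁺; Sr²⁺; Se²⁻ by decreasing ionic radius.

All of these have 36 electrons, so size is governed by nuclear charge alone: the more protons, the stronger the pull on the same electron cloud, and the smaller the ion.
Nuclear charges: Sr²⁺ (Z=38), Rb⁺ (Z=37), Se²⁻ (Z=34).
Largest to smallest: Se²⁻ > Rb⁺ > Sr²⁺.

Se²⁻ > Rb⁺ > Sr²⁺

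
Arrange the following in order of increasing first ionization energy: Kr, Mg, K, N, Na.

K, Na, Mg, Kr, N

N is in period 2, group 15; Na is in period 3, group 1; Mg is in period 3, group 2; K is in period 4, group 1; Kr is in period 4, group 18.
First ionization energy rises across a period (greater Z_eff holds electrons more tightly) and falls down a group (valence electrons are farther from the nucleus).
Neither a single period nor a single group — weigh both effects.
Na > K: Na sits above K in group 1, so the down-group effect alone puts Na higher.
Mg > Na: Mg lies to the right of Na in period 3, so the across-period effect alone puts Mg higher.
Kr > Mg: period and group pull opposite ways; the across-period shift dominates (1351 vs 738 kJ/mol).
N > Kr: the two effects oppose for this pair; the down-group effect wins (1402 vs 1351 kJ/mol).
For reference (kJ/mol): N 1402, Na 496, Mg 738, K 419, Kr 1351.
So from lowest to highest: K < Na < Mg < Kr < N.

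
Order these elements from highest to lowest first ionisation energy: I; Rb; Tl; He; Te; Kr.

He is in period 1, group 18; Kr is in period 4, group 18; Rb is in period 5, group 1; Te is in period 5, group 16; I is in period 5, group 17; Tl is in period 6, group 13.
First ionization energy rises across a period (greater Z_eff holds electrons more tightly) and falls down a group (valence electrons are farther from the nucleus).
Neither a single period nor a single group — weigh both effects.
Tl > Rb: the two effects oppose for this pair; the across-period effect wins (589 vs 403 kJ/mol).
Te > Tl: relative to Tl, both the across-period and down-group shifts push Te's first ionization energy up.
I > Te: both are in period 5; the period trend gives I the larger value.
Kr > I: relative to I, both the across-period and down-group shifts push Kr's first ionization energy up.
He > Kr: they share group 18; the group trend gives He the larger value.
For reference (kJ/mol): He 2372, Kr 1351, Rb 403, Te 869, I 1008, Tl 589.
So from highest to lowest: He > Kr > I > Te > Tl > Rb.

He > Kr > I > Te > Tl > Rb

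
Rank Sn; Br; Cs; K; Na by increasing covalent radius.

Br < Sn < Na < K < Cs

Na is in period 3, group 1; K is in period 4, group 1; Br is in period 4, group 17; Sn is in period 5, group 14; Cs is in period 6, group 1.
Moving right in a period, electrons are added to the same shell under a stronger nuclear pull, so atoms get smaller; moving down, a new shell is opened and atoms get larger.
These span different periods and groups, so the two trends combine.
Sn > Br: both effects reinforce here, so Sn is clearly the larger of the two.
Na > Sn: period and group pull opposite ways; the across-period shift dominates (155 vs 140 pm).
K > Na: K sits below Na in group 1, so the down-group effect alone puts K larger.
Cs > K: Cs sits below K in group 1, so the down-group effect alone puts Cs larger.
Approximate values (pm): Na 155, K 196, Br 114, Sn 140, Cs 232.
So from smallest to largest: Br < Sn < Na < K < Cs.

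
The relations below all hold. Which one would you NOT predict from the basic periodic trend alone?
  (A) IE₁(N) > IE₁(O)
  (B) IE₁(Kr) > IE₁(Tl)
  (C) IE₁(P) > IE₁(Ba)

(A)

The general trend: first ionization energy increases across a period and decreases down a group.
(A) N (period 2, group 15) vs O (period 2, group 16): the stated order contradicts the simple trend.
(B) Kr (period 4, group 18) vs Tl (period 6, group 13): the stated order agrees with the simple trend.
(C) P (period 3, group 15) vs Ba (period 6, group 2): the stated order agrees with the simple trend.
The exception is (A): pairing an electron in O's 2p⁴ costs repulsion energy, so O ionizes more easily than half-filled N (2p³).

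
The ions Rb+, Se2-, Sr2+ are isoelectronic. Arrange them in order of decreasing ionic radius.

Se2-, Rb+, Sr2+

All of these have 36 electrons, so size is governed by nuclear charge alone: the more protons, the stronger the pull on the same electron cloud, and the smaller the ion.
Nuclear charges: Sr2+ (Z=38), Rb+ (Z=37), Se2- (Z=34).
Largest to smallest: Se2- > Rb+ > Sr2+.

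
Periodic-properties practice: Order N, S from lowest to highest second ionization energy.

S < N

Consider each +1 ion: N⁺ still has 4 valence electrons; S⁺ still has 5 valence electrons.
All are still removing valence electrons, so compare the +1 ions as you would atoms: IE_2 generally rises across a period (higher Z_eff) and falls down a group (larger shell), subject to the usual subshell exceptions.
Valence configurations: N⁺ [He]2s²2p², S⁺ [Ne]3s²3p³.
The numbers (kJ/mol): N 2856, S 2252.
Putting it together, IE_2: S < N.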